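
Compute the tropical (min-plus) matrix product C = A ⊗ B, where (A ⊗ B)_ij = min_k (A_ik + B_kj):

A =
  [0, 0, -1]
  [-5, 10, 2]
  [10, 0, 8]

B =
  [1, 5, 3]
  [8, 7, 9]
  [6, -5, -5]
A ⊗ B =
  [1, -6, -6]
  [-4, -3, -3]
  [8, 3, 3]

Apply the min-plus product entry-by-entry:
  C[0][0] = min over k of (A[0][0] + B[0][0] = 0 + 1 = 1, A[0][1] + B[1][0] = 0 + 8 = 8, A[0][2] + B[2][0] = -1 + 6 = 5) = 1 (attained at k = 0)
  C[0][1] = min over k of (A[0][0] + B[0][1] = 0 + 5 = 5, A[0][1] + B[1][1] = 0 + 7 = 7, A[0][2] + B[2][1] = -1 + -5 = -6) = -6 (attained at k = 2)
  C[0][2] = min over k of (A[0][0] + B[0][2] = 0 + 3 = 3, A[0][1] + B[1][2] = 0 + 9 = 9, A[0][2] + B[2][2] = -1 + -5 = -6) = -6 (attained at k = 2)
  C[1][0] = min over k of (A[1][0] + B[0][0] = -5 + 1 = -4, A[1][1] + B[1][0] = 10 + 8 = 18, A[1][2] + B[2][0] = 2 + 6 = 8) = -4 (attained at k = 0)
  C[1][1] = min over k of (A[1][0] + B[0][1] = -5 + 5 = 0, A[1][1] + B[1][1] = 10 + 7 = 17, A[1][2] + B[2][1] = 2 + -5 = -3) = -3 (attained at k = 2)
  C[1][2] = min over k of (A[1][0] + B[0][2] = -5 + 3 = -2, A[1][1] + B[1][2] = 10 + 9 = 19, A[1][2] + B[2][2] = 2 + -5 = -3) = -3 (attained at k = 2)
  C[2][0] = min over k of (A[2][0] + B[0][0] = 10 + 1 = 11, A[2][1] + B[1][0] = 0 + 8 = 8, A[2][2] + B[2][0] = 8 + 6 = 14) = 8 (attained at k = 1)
  C[2][1] = min over k of (A[2][0] + B[0][1] = 10 + 5 = 15, A[2][1] + B[1][1] = 0 + 7 = 7, A[2][2] + B[2][1] = 8 + -5 = 3) = 3 (attained at k = 2)
  C[2][2] = min over k of (A[2][0] + B[0][2] = 10 + 3 = 13, A[2][1] + B[1][2] = 0 + 9 = 9, A[2][2] + B[2][2] = 8 + -5 = 3) = 3 (attained at k = 2)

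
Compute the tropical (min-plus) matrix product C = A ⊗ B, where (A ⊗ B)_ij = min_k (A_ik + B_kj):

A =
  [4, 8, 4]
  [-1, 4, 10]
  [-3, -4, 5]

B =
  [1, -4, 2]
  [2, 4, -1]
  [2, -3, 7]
A ⊗ B =
  [5, 0, 6]
  [0, -5, 1]
  [-2, -7, -5]

Apply the min-plus product entry-by-entry:
  C[0][0] = min over k of (A[0][0] + B[0][0] = 4 + 1 = 5, A[0][1] + B[1][0] = 8 + 2 = 10, A[0][2] + B[2][0] = 4 + 2 = 6) = 5 (attained at k = 0)
  C[0][1] = min over k of (A[0][0] + B[0][1] = 4 + -4 = 0, A[0][1] + B[1][1] = 8 + 4 = 12, A[0][2] + B[2][1] = 4 + -3 = 1) = 0 (attained at k = 0)
  C[0][2] = min over k of (A[0][0] + B[0][2] = 4 + 2 = 6, A[0][1] + B[1][2] = 8 + -1 = 7, A[0][2] + B[2][2] = 4 + 7 = 11) = 6 (attained at k = 0)
  C[1][0] = min over k of (A[1][0] + B[0][0] = -1 + 1 = 0, A[1][1] + B[1][0] = 4 + 2 = 6, A[1][2] + B[2][0] = 10 + 2 = 12) = 0 (attained at k = 0)
  C[1][1] = min over k of (A[1][0] + B[0][1] = -1 + -4 = -5, A[1][1] + B[1][1] = 4 + 4 = 8, A[1][2] + B[2][1] = 10 + -3 = 7) = -5 (attained at k = 0)
  C[1][2] = min over k of (A[1][0] + B[0][2] = -1 + 2 = 1, A[1][1] + B[1][2] = 4 + -1 = 3, A[1][2] + B[2][2] = 10 + 7 = 17) = 1 (attained at k = 0)
  C[2][0] = min over k of (A[2][0] + B[0][0] = -3 + 1 = -2, A[2][1] + B[1][0] = -4 + 2 = -2, A[2][2] + B[2][0] = 5 + 2 = 7) = -2 (attained at k = 0)
  C[2][1] = min over k of (A[2][0] + B[0][1] = -3 + -4 = -7, A[2][1] + B[1][1] = -4 + 4 = 0, A[2][2] + B[2][1] = 5 + -3 = 2) = -7 (attained at k = 0)
  C[2][2] = min over k of (A[2][0] + B[0][2] = -3 + 2 = -1, A[2][1] + B[1][2] = -4 + -1 = -5, A[2][2] + B[2][2] = 5 + 7 = 12) = -5 (attained at k = 1)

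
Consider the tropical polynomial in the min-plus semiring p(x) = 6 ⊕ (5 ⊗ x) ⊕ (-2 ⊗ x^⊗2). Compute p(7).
p(7) = 6

A tropical monomial a ⊗ x^⊗i evaluates to a + i · x. Evaluating each term at x = 7:
  Term 0 contributes 6 + 0 · 7 = 6
  Term 1 contributes 5 + 1 · 7 = 12
  Term 2 contributes -2 + 2 · 7 = 12
p(7) = ⊕ of these = min[6, 12, 12] = 6.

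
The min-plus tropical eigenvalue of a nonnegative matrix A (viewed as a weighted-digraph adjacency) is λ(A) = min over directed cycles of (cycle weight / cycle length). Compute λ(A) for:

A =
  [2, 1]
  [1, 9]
λ(A) = 1

Enumerate directed cycles and compute their means (weight / length). Sample:
  cycle 0 → 0: weight = 2, length = 1, mean = 2/1 ≈ 2.000
  cycle 1 → 1: weight = 9, length = 1, mean = 9/1 ≈ 9.000
  cycle 0 → 1 → 0: weight = 2, length = 2, mean = 2/2 ≈ 1.000
  cycle 1 → 0 → 1: weight = 2, length = 2, mean = 2/2 ≈ 1.000
Minimum mean = 1.000, attained e.g. along the cycle 0 → 1 → 0 with weight 2 and length 2. So λ(A) = 2/2 = 1.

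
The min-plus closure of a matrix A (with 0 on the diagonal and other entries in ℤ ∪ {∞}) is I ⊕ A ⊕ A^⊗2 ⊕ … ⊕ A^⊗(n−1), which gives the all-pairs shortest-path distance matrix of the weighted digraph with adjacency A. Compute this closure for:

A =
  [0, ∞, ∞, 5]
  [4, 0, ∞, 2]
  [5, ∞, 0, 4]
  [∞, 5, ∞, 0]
Closure =
  [0, 10, ∞, 5]
  [4, 0, ∞, 2]
  [5, 9, 0, 4]
  [9, 5, ∞, 0]

This is the Floyd-Warshall all-pairs shortest-path computation. For each intermediate vertex k = 0, 1, …, 3, update dist[i][j] ← min(dist[i][j], dist[i][k] + dist[k][j]). The final matrix gives, for each (i, j), the minimum total weight of any directed path from i to j (possibly empty when i = j).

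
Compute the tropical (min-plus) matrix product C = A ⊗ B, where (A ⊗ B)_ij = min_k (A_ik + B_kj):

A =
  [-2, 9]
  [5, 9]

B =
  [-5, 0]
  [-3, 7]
A ⊗ B =
  [-7, -2]
  [0, 5]

Apply the min-plus product entry-by-entry:
  C[0][0] = min over k of (A[0][0] + B[0][0] = -2 + -5 = -7, A[0][1] + B[1][0] = 9 + -3 = 6) = -7 (attained at k = 0)
  C[0][1] = min over k of (A[0][0] + B[0][1] = -2 + 0 = -2, A[0][1] + B[1][1] = 9 + 7 = 16) = -2 (attained at k = 0)
  C[1][0] = min over k of (A[1][0] + B[0][0] = 5 + -5 = 0, A[1][1] + B[1][0] = 9 + -3 = 6) = 0 (attained at k = 0)
  C[1][1] = min over k of (A[1][0] + B[0][1] = 5 + 0 = 5, A[1][1] + B[1][1] = 9 + 7 = 16) = 5 (attained at k = 0)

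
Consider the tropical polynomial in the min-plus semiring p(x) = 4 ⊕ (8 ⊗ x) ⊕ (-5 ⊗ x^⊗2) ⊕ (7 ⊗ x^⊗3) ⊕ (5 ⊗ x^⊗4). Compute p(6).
p(6) = 4

A tropical monomial a ⊗ x^⊗i evaluates to a + i · x. Evaluating each term at x = 6:
  Term 0 contributes 4 + 0 · 6 = 4
  Term 1 contributes 8 + 1 · 6 = 14
  Term 2 contributes -5 + 2 · 6 = 7
  Term 3 contributes 7 + 3 · 6 = 25
  Term 4 contributes 5 + 4 · 6 = 29
p(6) = ⊕ of these = min[4, 14, 7, 25, 29] = 4.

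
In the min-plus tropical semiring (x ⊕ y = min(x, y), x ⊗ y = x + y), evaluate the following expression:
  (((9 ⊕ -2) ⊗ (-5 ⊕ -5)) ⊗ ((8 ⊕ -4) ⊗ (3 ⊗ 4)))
(((9 ⊕ -2) ⊗ (-5 ⊕ -5)) ⊗ ((8 ⊕ -4) ⊗ (3 ⊗ 4))) = -4

Expand innermost to outermost. Recall ⊕ takes the minimum of its arguments and ⊗ takes their sum. Working out the expression (((9 ⊕ -2) ⊗ (-5 ⊕ -5)) ⊗ ((8 ⊕ -4) ⊗ (3 ⊗ 4))) gives -4.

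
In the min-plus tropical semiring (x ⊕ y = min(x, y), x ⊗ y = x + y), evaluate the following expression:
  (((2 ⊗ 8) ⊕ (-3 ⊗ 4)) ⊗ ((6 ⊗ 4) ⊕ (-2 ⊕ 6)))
(((2 ⊗ 8) ⊕ (-3 ⊗ 4)) ⊗ ((6 ⊗ 4) ⊕ (-2 ⊕ 6))) = -1

Expand innermost to outermost. Recall ⊕ takes the minimum of its arguments and ⊗ takes their sum. Working out the expression (((2 ⊗ 8) ⊕ (-3 ⊗ 4)) ⊗ ((6 ⊗ 4) ⊕ (-2 ⊕ 6))) gives -1.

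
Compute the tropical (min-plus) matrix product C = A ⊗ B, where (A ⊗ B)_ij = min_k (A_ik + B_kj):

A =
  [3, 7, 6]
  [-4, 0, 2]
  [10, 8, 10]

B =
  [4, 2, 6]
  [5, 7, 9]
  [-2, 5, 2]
A ⊗ B =
  [4, 5, 8]
  [0, -2, 2]
  [8, 12, 12]

Apply the min-plus product entry-by-entry:
  C[0][0] = min over k of (A[0][0] + B[0][0] = 3 + 4 = 7, A[0][1] + B[1][0] = 7 + 5 = 12, A[0][2] + B[2][0] = 6 + -2 = 4) = 4 (attained at k = 2)
  C[0][1] = min over k of (A[0][0] + B[0][1] = 3 + 2 = 5, A[0][1] + B[1][1] = 7 + 7 = 14, A[0][2] + B[2][1] = 6 + 5 = 11) = 5 (attained at k = 0)
  C[0][2] = min over k of (A[0][0] + B[0][2] = 3 + 6 = 9, A[0][1] + B[1][2] = 7 + 9 = 16, A[0][2] + B[2][2] = 6 + 2 = 8) = 8 (attained at k = 2)
  C[1][0] = min over k of (A[1][0] + B[0][0] = -4 + 4 = 0, A[1][1] + B[1][0] = 0 + 5 = 5, A[1][2] + B[2][0] = 2 + -2 = 0) = 0 (attained at k = 0)
  C[1][1] = min over k of (A[1][0] + B[0][1] = -4 + 2 = -2, A[1][1] + B[1][1] = 0 + 7 = 7, A[1][2] + B[2][1] = 2 + 5 = 7) = -2 (attained at k = 0)
  C[1][2] = min over k of (A[1][0] + B[0][2] = -4 + 6 = 2, A[1][1] + B[1][2] = 0 + 9 = 9, A[1][2] + B[2][2] = 2 + 2 = 4) = 2 (attained at k = 0)
  C[2][0] = min over k of (A[2][0] + B[0][0] = 10 + 4 = 14, A[2][1] + B[1][0] = 8 + 5 = 13, A[2][2] + B[2][0] = 10 + -2 = 8) = 8 (attained at k = 2)
  C[2][1] = min over k of (A[2][0] + B[0][1] = 10 + 2 = 12, A[2][1] + B[1][1] = 8 + 7 = 15, A[2][2] + B[2][1] = 10 + 5 = 15) = 12 (attained at k = 0)
  C[2][2] = min over k of (A[2][0] + B[0][2] = 10 + 6 = 16, A[2][1] + B[1][2] = 8 + 9 = 17, A[2][2] + B[2][2] = 10 + 2 = 12) = 12 (attained at k = 2)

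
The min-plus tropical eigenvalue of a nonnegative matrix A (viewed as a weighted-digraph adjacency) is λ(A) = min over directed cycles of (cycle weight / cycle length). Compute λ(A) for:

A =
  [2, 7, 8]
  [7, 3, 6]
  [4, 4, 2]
λ(A) = 2

Enumerate directed cycles and compute their means (weight / length). Sample:
  cycle 0 → 0: weight = 2, length = 1, mean = 2/1 ≈ 2.000
  cycle 1 → 1: weight = 3, length = 1, mean = 3/1 ≈ 3.000
  cycle 2 → 2: weight = 2, length = 1, mean = 2/1 ≈ 2.000
  cycle 0 → 1 → 0: weight = 14, length = 2, mean = 14/2 ≈ 7.000
  cycle 0 → 2 → 0: weight = 12, length = 2, mean = 12/2 ≈ 6.000
  cycle 1 → 0 → 1: weight = 14, length = 2, mean = 14/2 ≈ 7.000
Minimum mean = 2.000, attained e.g. along the cycle 0 → 0 with weight 2 and length 1. So λ(A) = 2/1 = 2.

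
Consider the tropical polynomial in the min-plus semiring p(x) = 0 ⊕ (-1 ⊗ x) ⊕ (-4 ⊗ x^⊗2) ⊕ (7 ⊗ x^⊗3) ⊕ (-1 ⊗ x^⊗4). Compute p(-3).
p(-3) = -13

A tropical monomial a ⊗ x^⊗i evaluates to a + i · x. Evaluating each term at x = -3:
  Term 0 contributes 0 + 0 · -3 = 0
  Term 1 contributes -1 + 1 · -3 = -4
  Term 2 contributes -4 + 2 · -3 = -10
  Term 3 contributes 7 + 3 · -3 = -2
  Term 4 contributes -1 + 4 · -3 = -13
p(-3) = ⊕ of these = min[0, -4, -10, -2, -13] = -13.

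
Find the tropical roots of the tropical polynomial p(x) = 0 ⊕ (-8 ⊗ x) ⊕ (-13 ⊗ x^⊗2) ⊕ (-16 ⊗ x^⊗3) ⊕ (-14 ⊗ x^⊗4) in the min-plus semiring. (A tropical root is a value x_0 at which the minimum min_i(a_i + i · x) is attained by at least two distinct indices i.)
Roots: {-2, 3, 5, 8}

Each tropical root is a break point of the lower envelope of the lines y = a_i + i · x (there are 5 lines, with slopes 0, 1, ..., 4). Only the lines that attain the minimum somewhere contribute to roots; other lines are dominated. Here the surviving (envelope) indices are i = 4, i = 3, i = 2, i = 1, i = 0.
Intersections between consecutive envelope lines give the roots: for adjacent envelope indices i < j the intersection is x = (a_i − a_j) / (j − i). Reading off the sorted break points: {-2, 3, 5, 8}.
Verification: at each break x_0, at least two indices attain the minimum of min_i(a_i + i · x_0).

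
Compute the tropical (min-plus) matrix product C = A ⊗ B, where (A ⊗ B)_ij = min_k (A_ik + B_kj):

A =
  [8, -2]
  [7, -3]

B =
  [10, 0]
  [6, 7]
A ⊗ B =
  [4, 5]
  [3, 4]

Apply the min-plus product entry-by-entry:
  C[0][0] = min over k of (A[0][0] + B[0][0] = 8 + 10 = 18, A[0][1] + B[1][0] = -2 + 6 = 4) = 4 (attained at k = 1)
  C[0][1] = min over k of (A[0][0] + B[0][1] = 8 + 0 = 8, A[0][1] + B[1][1] = -2 + 7 = 5) = 5 (attained at k = 1)
  C[1][0] = min over k of (A[1][0] + B[0][0] = 7 + 10 = 17, A[1][1] + B[1][0] = -3 + 6 = 3) = 3 (attained at k = 1)
  C[1][1] = min over k of (A[1][0] + B[0][1] = 7 + 0 = 7, A[1][1] + B[1][1] = -3 + 7 = 4) = 4 (attained at k = 1)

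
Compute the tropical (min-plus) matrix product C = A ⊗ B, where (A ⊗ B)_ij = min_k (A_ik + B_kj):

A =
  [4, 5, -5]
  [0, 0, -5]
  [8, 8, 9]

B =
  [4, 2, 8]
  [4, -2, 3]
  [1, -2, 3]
A ⊗ B =
  [-4, -7, -2]
  [-4, -7, -2]
  [10, 6, 11]

Apply the min-plus product entry-by-entry:
  C[0][0] = min over k of (A[0][0] + B[0][0] = 4 + 4 = 8, A[0][1] + B[1][0] = 5 + 4 = 9, A[0][2] + B[2][0] = -5 + 1 = -4) = -4 (attained at k = 2)
  C[0][1] = min over k of (A[0][0] + B[0][1] = 4 + 2 = 6, A[0][1] + B[1][1] = 5 + -2 = 3, A[0][2] + B[2][1] = -5 + -2 = -7) = -7 (attained at k = 2)
  C[0][2] = min over k of (A[0][0] + B[0][2] = 4 + 8 = 12, A[0][1] + B[1][2] = 5 + 3 = 8, A[0][2] + B[2][2] = -5 + 3 = -2) = -2 (attained at k = 2)
  C[1][0] = min over k of (A[1][0] + B[0][0] = 0 + 4 = 4, A[1][1] + B[1][0] = 0 + 4 = 4, A[1][2] + B[2][0] = -5 + 1 = -4) = -4 (attained at k = 2)
  C[1][1] = min over k of (A[1][0] + B[0][1] = 0 + 2 = 2, A[1][1] + B[1][1] = 0 + -2 = -2, A[1][2] + B[2][1] = -5 + -2 = -7) = -7 (attained at k = 2)
  C[1][2] = min over k of (A[1][0] + B[0][2] = 0 + 8 = 8, A[1][1] + B[1][2] = 0 + 3 = 3, A[1][2] + B[2][2] = -5 + 3 = -2) = -2 (attained at k = 2)
  C[2][0] = min over k of (A[2][0] + B[0][0] = 8 + 4 = 12, A[2][1] + B[1][0] = 8 + 4 = 12, A[2][2] + B[2][0] = 9 + 1 = 10) = 10 (attained at k = 2)
  C[2][1] = min over k of (A[2][0] + B[0][1] = 8 + 2 = 10, A[2][1] + B[1][1] = 8 + -2 = 6, A[2][2] + B[2][1] = 9 + -2 = 7) = 6 (attained at k = 1)
  C[2][2] = min over k of (A[2][0] + B[0][2] = 8 + 8 = 16, A[2][1] + B[1][2] = 8 + 3 = 11, A[2][2] + B[2][2] = 9 + 3 = 12) = 11 (attained at k = 1)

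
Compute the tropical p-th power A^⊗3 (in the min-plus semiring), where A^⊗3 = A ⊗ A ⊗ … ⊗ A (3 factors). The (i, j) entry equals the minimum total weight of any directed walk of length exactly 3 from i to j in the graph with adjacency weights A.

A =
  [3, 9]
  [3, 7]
A^⊗3 =
  [9, 15]
  [9, 15]

Each entry (A^⊗3)_ij equals the minimum over all length-3 walks i = v_0 → v_1 → … → v_3 = j of Σ_t A[v_t][v_{t+1}]. For example, for (i, j) = (0, 1) we minimise over 4 possible intermediate vertex sequences; the minimum is 15, attained along the walk 0 → 0 → 0 → 1.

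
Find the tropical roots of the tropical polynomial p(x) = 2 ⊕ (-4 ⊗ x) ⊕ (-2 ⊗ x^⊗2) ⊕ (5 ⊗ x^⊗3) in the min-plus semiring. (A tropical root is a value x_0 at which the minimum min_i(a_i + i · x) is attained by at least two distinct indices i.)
Roots: {-7, -2, 6}

Each tropical root is a break point of the lower envelope of the lines y = a_i + i · x (there are 4 lines, with slopes 0, 1, ..., 3). Only the lines that attain the minimum somewhere contribute to roots; other lines are dominated. Here the surviving (envelope) indices are i = 3, i = 2, i = 1, i = 0.
Intersections between consecutive envelope lines give the roots: for adjacent envelope indices i < j the intersection is x = (a_i − a_j) / (j − i). Reading off the sorted break points: {-7, -2, 6}.
Verification: at each break x_0, at least two indices attain the minimum of min_i(a_i + i · x_0).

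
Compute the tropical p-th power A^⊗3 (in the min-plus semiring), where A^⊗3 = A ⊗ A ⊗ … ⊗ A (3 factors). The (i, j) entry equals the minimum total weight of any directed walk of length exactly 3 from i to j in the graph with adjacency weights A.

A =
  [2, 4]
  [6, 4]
A^⊗3 =
  [6, 8]
  [10, 12]

Each entry (A^⊗3)_ij equals the minimum over all length-3 walks i = v_0 → v_1 → … → v_3 = j of Σ_t A[v_t][v_{t+1}]. For example, for (i, j) = (0, 1) we minimise over 4 possible intermediate vertex sequences; the minimum is 8, attained along the walk 0 → 0 → 0 → 1.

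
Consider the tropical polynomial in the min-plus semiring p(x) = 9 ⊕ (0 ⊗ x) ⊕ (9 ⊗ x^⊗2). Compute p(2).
p(2) = 2

A tropical monomial a ⊗ x^⊗i evaluates to a + i · x. Evaluating each term at x = 2:
  Term 0 contributes 9 + 0 · 2 = 9
  Term 1 contributes 0 + 1 · 2 = 2
  Term 2 contributes 9 + 2 · 2 = 13
p(2) = ⊕ of these = min[9, 2, 13] = 2.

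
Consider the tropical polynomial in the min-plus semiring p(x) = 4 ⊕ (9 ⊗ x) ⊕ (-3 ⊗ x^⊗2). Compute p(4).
p(4) = 4

A tropical monomial a ⊗ x^⊗i evaluates to a + i · x. Evaluating each term at x = 4:
  Term 0 contributes 4 + 0 · 4 = 4
  Term 1 contributes 9 + 1 · 4 = 13
  Term 2 contributes -3 + 2 · 4 = 5
p(4) = ⊕ of these = min[4, 13, 5] = 4.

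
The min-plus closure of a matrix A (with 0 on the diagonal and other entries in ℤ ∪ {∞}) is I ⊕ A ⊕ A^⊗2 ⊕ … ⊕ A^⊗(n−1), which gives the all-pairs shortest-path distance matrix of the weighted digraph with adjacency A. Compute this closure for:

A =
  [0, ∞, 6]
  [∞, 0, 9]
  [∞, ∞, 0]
Closure =
  [0, ∞, 6]
  [∞, 0, 9]
  [∞, ∞, 0]

This is the Floyd-Warshall all-pairs shortest-path computation. For each intermediate vertex k = 0, 1, …, 2, update dist[i][j] ← min(dist[i][j], dist[i][k] + dist[k][j]). The final matrix gives, for each (i, j), the minimum total weight of any directed path from i to j (possibly empty when i = j).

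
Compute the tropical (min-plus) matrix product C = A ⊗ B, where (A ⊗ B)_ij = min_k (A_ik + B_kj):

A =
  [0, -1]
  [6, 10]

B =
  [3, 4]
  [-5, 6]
A ⊗ B =
  [-6, 4]
  [5, 10]

Apply the min-plus product entry-by-entry:
  C[0][0] = min over k of (A[0][0] + B[0][0] = 0 + 3 = 3, A[0][1] + B[1][0] = -1 + -5 = -6) = -6 (attained at k = 1)
  C[0][1] = min over k of (A[0][0] + B[0][1] = 0 + 4 = 4, A[0][1] + B[1][1] = -1 + 6 = 5) = 4 (attained at k = 0)
  C[1][0] = min over k of (A[1][0] + B[0][0] = 6 + 3 = 9, A[1][1] + B[1][0] = 10 + -5 = 5) = 5 (attained at k = 1)
  C[1][1] = min over k of (A[1][0] + B[0][1] = 6 + 4 = 10, A[1][1] + B[1][1] = 10 + 6 = 16) = 10 (attained at k = 0)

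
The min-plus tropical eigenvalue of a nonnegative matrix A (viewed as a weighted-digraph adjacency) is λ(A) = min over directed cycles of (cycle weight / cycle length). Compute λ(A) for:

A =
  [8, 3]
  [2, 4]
λ(A) = 5/2

Enumerate directed cycles and compute their means (weight / length). Sample:
  cycle 0 → 0: weight = 8, length = 1, mean = 8/1 ≈ 8.000
  cycle 1 → 1: weight = 4, length = 1, mean = 4/1 ≈ 4.000
  cycle 0 → 1 → 0: weight = 5, length = 2, mean = 5/2 ≈ 2.500
  cycle 1 → 0 → 1: weight = 5, length = 2, mean = 5/2 ≈ 2.500
Minimum mean = 2.500, attained e.g. along the cycle 0 → 1 → 0 with weight 5 and length 2. So λ(A) = 5/2 = 5/2.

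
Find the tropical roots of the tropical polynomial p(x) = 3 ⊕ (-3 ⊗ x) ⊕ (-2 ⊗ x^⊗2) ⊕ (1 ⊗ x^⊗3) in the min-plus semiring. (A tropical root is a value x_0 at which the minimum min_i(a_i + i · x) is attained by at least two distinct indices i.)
Roots: {-3, -1, 6}

Each tropical root is a break point of the lower envelope of the lines y = a_i + i · x (there are 4 lines, with slopes 0, 1, ..., 3). Only the lines that attain the minimum somewhere contribute to roots; other lines are dominated. Here the surviving (envelope) indices are i = 3, i = 2, i = 1, i = 0.
Intersections between consecutive envelope lines give the roots: for adjacent envelope indices i < j the intersection is x = (a_i − a_j) / (j − i). Reading off the sorted break points: {-3, -1, 6}.
Verification: at each break x_0, at least two indices attain the minimum of min_i(a_i + i · x_0).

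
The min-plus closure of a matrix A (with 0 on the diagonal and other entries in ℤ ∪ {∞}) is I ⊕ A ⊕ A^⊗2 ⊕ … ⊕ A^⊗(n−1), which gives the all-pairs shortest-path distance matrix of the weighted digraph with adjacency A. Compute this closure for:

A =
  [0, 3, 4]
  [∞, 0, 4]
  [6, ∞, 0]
Closure =
  [0, 3, 4]
  [10, 0, 4]
  [6, 9, 0]

This is the Floyd-Warshall all-pairs shortest-path computation. For each intermediate vertex k = 0, 1, …, 2, update dist[i][j] ← min(dist[i][j], dist[i][k] + dist[k][j]). The final matrix gives, for each (i, j), the minimum total weight of any directed path from i to j (possibly empty when i = j).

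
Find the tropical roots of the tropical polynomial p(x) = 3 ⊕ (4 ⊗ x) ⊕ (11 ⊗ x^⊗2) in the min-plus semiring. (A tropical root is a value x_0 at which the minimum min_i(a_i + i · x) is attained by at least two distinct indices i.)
Roots: {-7, -1}

Each tropical root is a break point of the lower envelope of the lines y = a_i + i · x (there are 3 lines, with slopes 0, 1, ..., 2). Only the lines that attain the minimum somewhere contribute to roots; other lines are dominated. Here the surviving (envelope) indices are i = 2, i = 1, i = 0.
Intersections between consecutive envelope lines give the roots: for adjacent envelope indices i < j the intersection is x = (a_i − a_j) / (j − i). Reading off the sorted break points: {-7, -1}.
Verification: at each break x_0, at least two indices attain the minimum of min_i(a_i + i · x_0).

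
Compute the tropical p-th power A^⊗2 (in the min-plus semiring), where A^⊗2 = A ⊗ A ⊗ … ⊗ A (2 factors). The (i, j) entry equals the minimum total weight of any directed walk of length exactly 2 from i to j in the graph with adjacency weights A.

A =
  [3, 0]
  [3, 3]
A^⊗2 =
  [3, 3]
  [6, 3]

Each entry (A^⊗2)_ij equals the minimum over all length-2 walks i = v_0 → v_1 → … → v_2 = j of Σ_t A[v_t][v_{t+1}]. For example, for (i, j) = (0, 1) we minimise over 2 possible intermediate vertex sequences; the minimum is 3, attained along the walk 0 → 0 → 1.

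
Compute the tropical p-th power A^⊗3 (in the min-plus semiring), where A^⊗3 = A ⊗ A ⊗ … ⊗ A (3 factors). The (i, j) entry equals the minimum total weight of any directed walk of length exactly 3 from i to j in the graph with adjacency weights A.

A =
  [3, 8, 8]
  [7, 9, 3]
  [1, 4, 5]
A^⊗3 =
  [9, 14, 14]
  [7, 12, 10]
  [7, 11, 12]

Each entry (A^⊗3)_ij equals the minimum over all length-3 walks i = v_0 → v_1 → … → v_3 = j of Σ_t A[v_t][v_{t+1}]. For example, for (i, j) = (0, 2) we minimise over 9 possible intermediate vertex sequences; the minimum is 14, attained along the walk 0 → 0 → 0 → 2.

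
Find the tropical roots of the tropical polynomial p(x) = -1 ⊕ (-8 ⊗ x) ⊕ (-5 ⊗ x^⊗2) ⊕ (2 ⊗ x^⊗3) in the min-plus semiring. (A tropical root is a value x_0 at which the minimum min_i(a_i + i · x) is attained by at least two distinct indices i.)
Roots: {-7, -3, 7}

Each tropical root is a break point of the lower envelope of the lines y = a_i + i · x (there are 4 lines, with slopes 0, 1, ..., 3). Only the lines that attain the minimum somewhere contribute to roots; other lines are dominated. Here the surviving (envelope) indices are i = 3, i = 2, i = 1, i = 0.
Intersections between consecutive envelope lines give the roots: for adjacent envelope indices i < j the intersection is x = (a_i − a_j) / (j − i). Reading off the sorted break points: {-7, -3, 7}.
Verification: at each break x_0, at least two indices attain the minimum of min_i(a_i + i · x_0).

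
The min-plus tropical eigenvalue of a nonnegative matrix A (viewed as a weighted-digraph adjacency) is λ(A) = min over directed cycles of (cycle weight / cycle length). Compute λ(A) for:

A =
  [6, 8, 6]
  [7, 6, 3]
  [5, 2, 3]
λ(A) = 5/2

Enumerate directed cycles and compute their means (weight / length). Sample:
  cycle 0 → 0: weight = 6, length = 1, mean = 6/1 ≈ 6.000
  cycle 1 → 1: weight = 6, length = 1, mean = 6/1 ≈ 6.000
  cycle 2 → 2: weight = 3, length = 1, mean = 3/1 ≈ 3.000
  cycle 0 → 1 → 0: weight = 15, length = 2, mean = 15/2 ≈ 7.500
  cycle 0 → 2 → 0: weight = 11, length = 2, mean = 11/2 ≈ 5.500
  cycle 1 → 0 → 1: weight = 15, length = 2, mean = 15/2 ≈ 7.500
Minimum mean = 2.500, attained e.g. along the cycle 1 → 2 → 1 with weight 5 and length 2. So λ(A) = 5/2 = 5/2.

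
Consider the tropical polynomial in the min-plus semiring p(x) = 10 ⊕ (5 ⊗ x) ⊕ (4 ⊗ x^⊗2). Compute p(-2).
p(-2) = 0

A tropical monomial a ⊗ x^⊗i evaluates to a + i · x. Evaluating each term at x = -2:
  Term 0 contributes 10 + 0 · -2 = 10
  Term 1 contributes 5 + 1 · -2 = 3
  Term 2 contributes 4 + 2 · -2 = 0
p(-2) = ⊕ of these = min[10, 3, 0] = 0.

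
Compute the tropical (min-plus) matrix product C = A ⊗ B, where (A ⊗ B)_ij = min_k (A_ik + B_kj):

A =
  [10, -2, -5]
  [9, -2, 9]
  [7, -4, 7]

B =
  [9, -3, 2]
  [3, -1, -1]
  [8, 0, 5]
A ⊗ B =
  [1, -5, -3]
  [1, -3, -3]
  [-1, -5, -5]

Apply the min-plus product entry-by-entry:
  C[0][0] = min over k of (A[0][0] + B[0][0] = 10 + 9 = 19, A[0][1] + B[1][0] = -2 + 3 = 1, A[0][2] + B[2][0] = -5 + 8 = 3) = 1 (attained at k = 1)
  C[0][1] = min over k of (A[0][0] + B[0][1] = 10 + -3 = 7, A[0][1] + B[1][1] = -2 + -1 = -3, A[0][2] + B[2][1] = -5 + 0 = -5) = -5 (attained at k = 2)
  C[0][2] = min over k of (A[0][0] + B[0][2] = 10 + 2 = 12, A[0][1] + B[1][2] = -2 + -1 = -3, A[0][2] + B[2][2] = -5 + 5 = 0) = -3 (attained at k = 1)
  C[1][0] = min over k of (A[1][0] + B[0][0] = 9 + 9 = 18, A[1][1] + B[1][0] = -2 + 3 = 1, A[1][2] + B[2][0] = 9 + 8 = 17) = 1 (attained at k = 1)
  C[1][1] = min over k of (A[1][0] + B[0][1] = 9 + -3 = 6, A[1][1] + B[1][1] = -2 + -1 = -3, A[1][2] + B[2][1] = 9 + 0 = 9) = -3 (attained at k = 1)
  C[1][2] = min over k of (A[1][0] + B[0][2] = 9 + 2 = 11, A[1][1] + B[1][2] = -2 + -1 = -3, A[1][2] + B[2][2] = 9 + 5 = 14) = -3 (attained at k = 1)
  C[2][0] = min over k of (A[2][0] + B[0][0] = 7 + 9 = 16, A[2][1] + B[1][0] = -4 + 3 = -1, A[2][2] + B[2][0] = 7 + 8 = 15) = -1 (attained at k = 1)
  C[2][1] = min over k of (A[2][0] + B[0][1] = 7 + -3 = 4, A[2][1] + B[1][1] = -4 + -1 = -5, A[2][2] + B[2][1] = 7 + 0 = 7) = -5 (attained at k = 1)
  C[2][2] = min over k of (A[2][0] + B[0][2] = 7 + 2 = 9, A[2][1] + B[1][2] = -4 + -1 = -5, A[2][2] + B[2][2] = 7 + 5 = 12) = -5 (attained at k = 1)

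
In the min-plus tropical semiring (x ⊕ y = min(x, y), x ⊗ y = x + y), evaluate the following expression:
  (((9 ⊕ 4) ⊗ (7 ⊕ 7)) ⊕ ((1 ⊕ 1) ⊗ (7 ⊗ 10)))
(((9 ⊕ 4) ⊗ (7 ⊕ 7)) ⊕ ((1 ⊕ 1) ⊗ (7 ⊗ 10))) = 11

Expand innermost to outermost. Recall ⊕ takes the minimum of its arguments and ⊗ takes their sum. Working out the expression (((9 ⊕ 4) ⊗ (7 ⊕ 7)) ⊕ ((1 ⊕ 1) ⊗ (7 ⊗ 10))) gives 11.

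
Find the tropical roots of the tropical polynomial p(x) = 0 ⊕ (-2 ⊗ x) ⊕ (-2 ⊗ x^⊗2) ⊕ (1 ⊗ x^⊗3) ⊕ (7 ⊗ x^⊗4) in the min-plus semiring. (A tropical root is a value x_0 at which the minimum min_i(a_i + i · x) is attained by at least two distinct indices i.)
Roots: {-6, -3, 0, 2}

Each tropical root is a break point of the lower envelope of the lines y = a_i + i · x (there are 5 lines, with slopes 0, 1, ..., 4). Only the lines that attain the minimum somewhere contribute to roots; other lines are dominated. Here the surviving (envelope) indices are i = 4, i = 3, i = 2, i = 1, i = 0.
Intersections between consecutive envelope lines give the roots: for adjacent envelope indices i < j the intersection is x = (a_i − a_j) / (j − i). Reading off the sorted break points: {-6, -3, 0, 2}.
Verification: at each break x_0, at least two indices attain the minimum of min_i(a_i + i · x_0).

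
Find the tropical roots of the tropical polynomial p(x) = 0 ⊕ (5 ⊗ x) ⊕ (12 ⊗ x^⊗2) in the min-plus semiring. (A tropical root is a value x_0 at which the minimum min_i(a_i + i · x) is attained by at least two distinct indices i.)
Roots: {-7, -5}

Each tropical root is a break point of the lower envelope of the lines y = a_i + i · x (there are 3 lines, with slopes 0, 1, ..., 2). Only the lines that attain the minimum somewhere contribute to roots; other lines are dominated. Here the surviving (envelope) indices are i = 2, i = 1, i = 0.
Intersections between consecutive envelope lines give the roots: for adjacent envelope indices i < j the intersection is x = (a_i − a_j) / (j − i). Reading off the sorted break points: {-7, -5}.
Verification: at each break x_0, at least two indices attain the minimum of min_i(a_i + i · x_0).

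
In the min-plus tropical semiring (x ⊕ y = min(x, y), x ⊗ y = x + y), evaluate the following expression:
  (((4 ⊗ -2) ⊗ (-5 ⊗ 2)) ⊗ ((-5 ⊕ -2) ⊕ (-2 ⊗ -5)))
(((4 ⊗ -2) ⊗ (-5 ⊗ 2)) ⊗ ((-5 ⊕ -2) ⊕ (-2 ⊗ -5))) = -8

Expand innermost to outermost. Recall ⊕ takes the minimum of its arguments and ⊗ takes their sum. Working out the expression (((4 ⊗ -2) ⊗ (-5 ⊗ 2)) ⊗ ((-5 ⊕ -2) ⊕ (-2 ⊗ -5))) gives -8.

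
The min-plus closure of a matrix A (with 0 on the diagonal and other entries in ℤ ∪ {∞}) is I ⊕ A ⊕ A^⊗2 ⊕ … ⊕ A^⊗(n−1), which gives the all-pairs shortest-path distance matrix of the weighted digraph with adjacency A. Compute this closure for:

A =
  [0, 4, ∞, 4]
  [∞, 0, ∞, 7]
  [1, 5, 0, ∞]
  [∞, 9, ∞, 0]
Closure =
  [0, 4, ∞, 4]
  [∞, 0, ∞, 7]
  [1, 5, 0, 5]
  [∞, 9, ∞, 0]

This is the Floyd-Warshall all-pairs shortest-path computation. For each intermediate vertex k = 0, 1, …, 3, update dist[i][j] ← min(dist[i][j], dist[i][k] + dist[k][j]). The final matrix gives, for each (i, j), the minimum total weight of any directed path from i to j (possibly empty when i = j).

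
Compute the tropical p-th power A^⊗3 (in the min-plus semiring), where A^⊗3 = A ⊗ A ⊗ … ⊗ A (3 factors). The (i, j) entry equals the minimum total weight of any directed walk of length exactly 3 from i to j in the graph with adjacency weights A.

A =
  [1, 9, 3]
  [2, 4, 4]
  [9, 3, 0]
A^⊗3 =
  [3, 6, 3]
  [4, 7, 4]
  [5, 3, 0]

Each entry (A^⊗3)_ij equals the minimum over all length-3 walks i = v_0 → v_1 → … → v_3 = j of Σ_t A[v_t][v_{t+1}]. For example, for (i, j) = (0, 2) we minimise over 9 possible intermediate vertex sequences; the minimum is 3, attained along the walk 0 → 2 → 2 → 2.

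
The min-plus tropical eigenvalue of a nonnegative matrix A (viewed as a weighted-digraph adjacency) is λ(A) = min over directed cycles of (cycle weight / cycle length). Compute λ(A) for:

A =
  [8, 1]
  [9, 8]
λ(A) = 5

Enumerate directed cycles and compute their means (weight / length). Sample:
  cycle 0 → 0: weight = 8, length = 1, mean = 8/1 ≈ 8.000
  cycle 1 → 1: weight = 8, length = 1, mean = 8/1 ≈ 8.000
  cycle 0 → 1 → 0: weight = 10, length = 2, mean = 10/2 ≈ 5.000
  cycle 1 → 0 → 1: weight = 10, length = 2, mean = 10/2 ≈ 5.000
Minimum mean = 5.000, attained e.g. along the cycle 0 → 1 → 0 with weight 10 and length 2. So λ(A) = 10/2 = 5.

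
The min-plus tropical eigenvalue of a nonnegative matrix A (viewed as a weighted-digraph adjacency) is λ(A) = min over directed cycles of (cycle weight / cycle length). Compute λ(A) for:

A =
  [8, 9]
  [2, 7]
λ(A) = 11/2

Enumerate directed cycles and compute their means (weight / length). Sample:
  cycle 0 → 0: weight = 8, length = 1, mean = 8/1 ≈ 8.000
  cycle 1 → 1: weight = 7, length = 1, mean = 7/1 ≈ 7.000
  cycle 0 → 1 → 0: weight = 11, length = 2, mean = 11/2 ≈ 5.500
  cycle 1 → 0 → 1: weight = 11, length = 2, mean = 11/2 ≈ 5.500
Minimum mean = 5.500, attained e.g. along the cycle 0 → 1 → 0 with weight 11 and length 2. So λ(A) = 11/2 = 11/2.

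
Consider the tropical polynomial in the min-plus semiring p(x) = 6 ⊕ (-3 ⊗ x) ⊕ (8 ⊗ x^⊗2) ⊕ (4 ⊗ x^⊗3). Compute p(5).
p(5) = 2

A tropical monomial a ⊗ x^⊗i evaluates to a + i · x. Evaluating each term at x = 5:
  Term 0 contributes 6 + 0 · 5 = 6
  Term 1 contributes -3 + 1 · 5 = 2
  Term 2 contributes 8 + 2 · 5 = 18
  Term 3 contributes 4 + 3 · 5 = 19
p(5) = ⊕ of these = min[6, 2, 18, 19] = 2.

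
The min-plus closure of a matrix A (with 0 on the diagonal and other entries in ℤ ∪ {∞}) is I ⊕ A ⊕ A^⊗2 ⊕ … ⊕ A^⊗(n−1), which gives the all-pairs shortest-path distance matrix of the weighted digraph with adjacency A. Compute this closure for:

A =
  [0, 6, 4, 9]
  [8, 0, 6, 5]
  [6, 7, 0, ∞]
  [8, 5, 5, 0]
Closure =
  [0, 6, 4, 9]
  [8, 0, 6, 5]
  [6, 7, 0, 12]
  [8, 5, 5, 0]

This is the Floyd-Warshall all-pairs shortest-path computation. For each intermediate vertex k = 0, 1, …, 3, update dist[i][j] ← min(dist[i][j], dist[i][k] + dist[k][j]). The final matrix gives, for each (i, j), the minimum total weight of any directed path from i to j (possibly empty when i = j).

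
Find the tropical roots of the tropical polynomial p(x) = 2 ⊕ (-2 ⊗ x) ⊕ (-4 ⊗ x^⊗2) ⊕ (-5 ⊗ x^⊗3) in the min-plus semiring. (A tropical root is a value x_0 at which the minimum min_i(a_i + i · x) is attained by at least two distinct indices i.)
Roots: {1, 2, 4}

Each tropical root is a break point of the lower envelope of the lines y = a_i + i · x (there are 4 lines, with slopes 0, 1, ..., 3). Only the lines that attain the minimum somewhere contribute to roots; other lines are dominated. Here the surviving (envelope) indices are i = 3, i = 2, i = 1, i = 0.
Intersections between consecutive envelope lines give the roots: for adjacent envelope indices i < j the intersection is x = (a_i − a_j) / (j − i). Reading off the sorted break points: {1, 2, 4}.
Verification: at each break x_0, at least two indices attain the minimum of min_i(a_i + i · x_0).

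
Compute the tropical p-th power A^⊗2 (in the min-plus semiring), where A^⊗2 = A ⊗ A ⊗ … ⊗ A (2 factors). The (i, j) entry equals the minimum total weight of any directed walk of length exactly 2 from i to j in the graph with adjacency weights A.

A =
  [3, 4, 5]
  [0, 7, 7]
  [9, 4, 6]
A^⊗2 =
  [4, 7, 8]
  [3, 4, 5]
  [4, 10, 11]

Each entry (A^⊗2)_ij equals the minimum over all length-2 walks i = v_0 → v_1 → … → v_2 = j of Σ_t A[v_t][v_{t+1}]. For example, for (i, j) = (0, 2) we minimise over 3 possible intermediate vertex sequences; the minimum is 8, attained along the walk 0 → 0 → 2.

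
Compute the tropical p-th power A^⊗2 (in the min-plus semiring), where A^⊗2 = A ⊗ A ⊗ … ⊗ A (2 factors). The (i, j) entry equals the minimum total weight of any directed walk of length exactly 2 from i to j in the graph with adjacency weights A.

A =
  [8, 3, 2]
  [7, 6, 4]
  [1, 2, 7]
A^⊗2 =
  [3, 4, 7]
  [5, 6, 9]
  [8, 4, 3]

Each entry (A^⊗2)_ij equals the minimum over all length-2 walks i = v_0 → v_1 → … → v_2 = j of Σ_t A[v_t][v_{t+1}]. For example, for (i, j) = (0, 2) we minimise over 3 possible intermediate vertex sequences; the minimum is 7, attained along the walk 0 → 1 → 2.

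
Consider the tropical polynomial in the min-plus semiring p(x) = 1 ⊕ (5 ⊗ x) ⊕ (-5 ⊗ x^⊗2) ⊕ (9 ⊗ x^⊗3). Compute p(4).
p(4) = 1

A tropical monomial a ⊗ x^⊗i evaluates to a + i · x. Evaluating each term at x = 4:
  Term 0 contributes 1 + 0 · 4 = 1
  Term 1 contributes 5 + 1 · 4 = 9
  Term 2 contributes -5 + 2 · 4 = 3
  Term 3 contributes 9 + 3 · 4 = 21
p(4) = ⊕ of these = min[1, 9, 3, 21] = 1.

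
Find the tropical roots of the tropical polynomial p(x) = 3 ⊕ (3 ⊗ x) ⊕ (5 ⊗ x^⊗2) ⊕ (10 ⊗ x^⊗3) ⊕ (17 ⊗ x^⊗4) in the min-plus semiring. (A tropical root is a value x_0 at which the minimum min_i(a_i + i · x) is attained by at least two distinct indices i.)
Roots: {-7, -5, -2, 0}

Each tropical root is a break point of the lower envelope of the lines y = a_i + i · x (there are 5 lines, with slopes 0, 1, ..., 4). Only the lines that attain the minimum somewhere contribute to roots; other lines are dominated. Here the surviving (envelope) indices are i = 4, i = 3, i = 2, i = 1, i = 0.
Intersections between consecutive envelope lines give the roots: for adjacent envelope indices i < j the intersection is x = (a_i − a_j) / (j − i). Reading off the sorted break points: {-7, -5, -2, 0}.
Verification: at each break x_0, at least two indices attain the minimum of min_i(a_i + i · x_0).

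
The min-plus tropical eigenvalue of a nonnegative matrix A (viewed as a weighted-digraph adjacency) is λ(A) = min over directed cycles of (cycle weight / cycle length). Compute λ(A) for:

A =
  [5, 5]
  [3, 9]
λ(A) = 4

Enumerate directed cycles and compute their means (weight / length). Sample:
  cycle 0 → 0: weight = 5, length = 1, mean = 5/1 ≈ 5.000
  cycle 1 → 1: weight = 9, length = 1, mean = 9/1 ≈ 9.000
  cycle 0 → 1 → 0: weight = 8, length = 2, mean = 8/2 ≈ 4.000
  cycle 1 → 0 → 1: weight = 8, length = 2, mean = 8/2 ≈ 4.000
Minimum mean = 4.000, attained e.g. along the cycle 0 → 1 → 0 with weight 8 and length 2. So λ(A) = 8/2 = 4.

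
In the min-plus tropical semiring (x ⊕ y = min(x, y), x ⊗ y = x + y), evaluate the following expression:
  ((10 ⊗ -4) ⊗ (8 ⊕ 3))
((10 ⊗ -4) ⊗ (8 ⊕ 3)) = 9

Expand innermost to outermost. Recall ⊕ takes the minimum of its arguments and ⊗ takes their sum. Working out the expression ((10 ⊗ -4) ⊗ (8 ⊕ 3)) gives 9.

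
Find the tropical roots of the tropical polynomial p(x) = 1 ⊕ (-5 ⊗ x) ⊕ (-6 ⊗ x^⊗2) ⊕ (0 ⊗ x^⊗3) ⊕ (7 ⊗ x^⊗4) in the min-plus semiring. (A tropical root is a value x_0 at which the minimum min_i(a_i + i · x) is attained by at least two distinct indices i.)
Roots: {-7, -6, 1, 6}

Each tropical root is a break point of the lower envelope of the lines y = a_i + i · x (there are 5 lines, with slopes 0, 1, ..., 4). Only the lines that attain the minimum somewhere contribute to roots; other lines are dominated. Here the surviving (envelope) indices are i = 4, i = 3, i = 2, i = 1, i = 0.
Intersections between consecutive envelope lines give the roots: for adjacent envelope indices i < j the intersection is x = (a_i − a_j) / (j − i). Reading off the sorted break points: {-7, -6, 1, 6}.
Verification: at each break x_0, at least two indices attain the minimum of min_i(a_i + i · x_0).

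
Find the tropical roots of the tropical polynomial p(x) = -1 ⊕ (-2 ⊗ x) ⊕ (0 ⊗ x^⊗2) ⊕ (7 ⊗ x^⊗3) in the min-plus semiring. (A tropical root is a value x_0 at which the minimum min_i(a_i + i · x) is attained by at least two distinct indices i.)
Roots: {-7, -2, 1}

Each tropical root is a break point of the lower envelope of the lines y = a_i + i · x (there are 4 lines, with slopes 0, 1, ..., 3). Only the lines that attain the minimum somewhere contribute to roots; other lines are dominated. Here the surviving (envelope) indices are i = 3, i = 2, i = 1, i = 0.
Intersections between consecutive envelope lines give the roots: for adjacent envelope indices i < j the intersection is x = (a_i − a_j) / (j − i). Reading off the sorted break points: {-7, -2, 1}.
Verification: at each break x_0, at least two indices attain the minimum of min_i(a_i + i · x_0).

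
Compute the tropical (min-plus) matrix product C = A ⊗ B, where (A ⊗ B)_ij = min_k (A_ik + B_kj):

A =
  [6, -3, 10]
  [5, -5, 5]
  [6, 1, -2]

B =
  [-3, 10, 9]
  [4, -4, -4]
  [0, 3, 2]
A ⊗ B =
  [1, -7, -7]
  [-1, -9, -9]
  [-2, -3, -3]

Apply the min-plus product entry-by-entry:
  C[0][0] = min over k of (A[0][0] + B[0][0] = 6 + -3 = 3, A[0][1] + B[1][0] = -3 + 4 = 1, A[0][2] + B[2][0] = 10 + 0 = 10) = 1 (attained at k = 1)
  C[0][1] = min over k of (A[0][0] + B[0][1] = 6 + 10 = 16, A[0][1] + B[1][1] = -3 + -4 = -7, A[0][2] + B[2][1] = 10 + 3 = 13) = -7 (attained at k = 1)
  C[0][2] = min over k of (A[0][0] + B[0][2] = 6 + 9 = 15, A[0][1] + B[1][2] = -3 + -4 = -7, A[0][2] + B[2][2] = 10 + 2 = 12) = -7 (attained at k = 1)
  C[1][0] = min over k of (A[1][0] + B[0][0] = 5 + -3 = 2, A[1][1] + B[1][0] = -5 + 4 = -1, A[1][2] + B[2][0] = 5 + 0 = 5) = -1 (attained at k = 1)
  C[1][1] = min over k of (A[1][0] + B[0][1] = 5 + 10 = 15, A[1][1] + B[1][1] = -5 + -4 = -9, A[1][2] + B[2][1] = 5 + 3 = 8) = -9 (attained at k = 1)
  C[1][2] = min over k of (A[1][0] + B[0][2] = 5 + 9 = 14, A[1][1] + B[1][2] = -5 + -4 = -9, A[1][2] + B[2][2] = 5 + 2 = 7) = -9 (attained at k = 1)
  C[2][0] = min over k of (A[2][0] + B[0][0] = 6 + -3 = 3, A[2][1] + B[1][0] = 1 + 4 = 5, A[2][2] + B[2][0] = -2 + 0 = -2) = -2 (attained at k = 2)
  C[2][1] = min over k of (A[2][0] + B[0][1] = 6 + 10 = 16, A[2][1] + B[1][1] = 1 + -4 = -3, A[2][2] + B[2][1] = -2 + 3 = 1) = -3 (attained at k = 1)
  C[2][2] = min over k of (A[2][0] + B[0][2] = 6 + 9 = 15, A[2][1] + B[1][2] = 1 + -4 = -3, A[2][2] + B[2][2] = -2 + 2 = 0) = -3 (attained at k = 1)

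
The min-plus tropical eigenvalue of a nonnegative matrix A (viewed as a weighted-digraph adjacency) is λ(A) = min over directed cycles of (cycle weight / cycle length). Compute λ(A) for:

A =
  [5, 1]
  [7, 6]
λ(A) = 4

Enumerate directed cycles and compute their means (weight / length). Sample:
  cycle 0 → 0: weight = 5, length = 1, mean = 5/1 ≈ 5.000
  cycle 1 → 1: weight = 6, length = 1, mean = 6/1 ≈ 6.000
  cycle 0 → 1 → 0: weight = 8, length = 2, mean = 8/2 ≈ 4.000
  cycle 1 → 0 → 1: weight = 8, length = 2, mean = 8/2 ≈ 4.000
Minimum mean = 4.000, attained e.g. along the cycle 0 → 1 → 0 with weight 8 and length 2. So λ(A) = 8/2 = 4.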